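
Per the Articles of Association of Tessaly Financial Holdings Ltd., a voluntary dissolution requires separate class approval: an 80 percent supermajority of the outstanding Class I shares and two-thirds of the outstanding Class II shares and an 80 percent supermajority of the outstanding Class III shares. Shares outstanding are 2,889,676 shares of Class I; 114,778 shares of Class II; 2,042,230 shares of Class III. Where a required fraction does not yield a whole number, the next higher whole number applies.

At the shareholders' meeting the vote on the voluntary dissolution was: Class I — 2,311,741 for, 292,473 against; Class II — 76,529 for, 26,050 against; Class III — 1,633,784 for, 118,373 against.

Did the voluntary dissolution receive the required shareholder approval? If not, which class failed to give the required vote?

Class I: 4/5 of 2889676 = 2311740.80, rounded up to 2311741; 2,311,741 required, 2,311,741 in favor — approved.
Class II: 2/3 of 114778 = 76518.67, rounded up to 76519; 76,519 required, 76,529 in favor — approved.
Class III: 4/5 of 2042230 = 1633784; 1,633,784 required, 1,633,784 in favor — approved.

Approved — every class gave the required vote.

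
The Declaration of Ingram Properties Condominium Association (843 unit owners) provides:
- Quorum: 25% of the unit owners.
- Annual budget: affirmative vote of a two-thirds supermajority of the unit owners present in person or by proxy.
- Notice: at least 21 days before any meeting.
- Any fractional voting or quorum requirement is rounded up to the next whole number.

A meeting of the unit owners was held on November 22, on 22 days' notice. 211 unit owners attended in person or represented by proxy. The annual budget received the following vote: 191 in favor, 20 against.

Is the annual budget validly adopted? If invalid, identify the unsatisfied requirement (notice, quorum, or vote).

Notice: 22 days given; 21 required. Satisfied.
Quorum: 25% of 843 = 210.75, rounded up to 211; 211 present. Satisfied.
Vote: requires two-thirds of those present (211); 2/3 of 211 = 140.67, rounded up to 141, so 141 needed; 191 in favor. Satisfied.

Valid — all requirements satisfied.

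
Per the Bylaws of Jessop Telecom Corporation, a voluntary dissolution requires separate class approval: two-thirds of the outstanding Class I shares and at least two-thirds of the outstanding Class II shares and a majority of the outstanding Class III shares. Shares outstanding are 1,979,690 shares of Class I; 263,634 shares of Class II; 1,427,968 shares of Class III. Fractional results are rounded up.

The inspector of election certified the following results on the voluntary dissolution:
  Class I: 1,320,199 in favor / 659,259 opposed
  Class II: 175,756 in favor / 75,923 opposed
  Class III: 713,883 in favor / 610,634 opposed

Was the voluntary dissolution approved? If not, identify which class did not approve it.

Not approved — the Class III shares did not give the required vote.

Class I: 2/3 of 1979690 = 1319793.33, rounded up to 1319794; 1,319,794 required, 1,320,199 in favor — approved.
Class II: 2/3 of 263634 = 175756; 175,756 required, 175,756 in favor — approved.
Class III: a majority of 1427968 is 713985; 713,985 required, 713,883 in favor — not approved.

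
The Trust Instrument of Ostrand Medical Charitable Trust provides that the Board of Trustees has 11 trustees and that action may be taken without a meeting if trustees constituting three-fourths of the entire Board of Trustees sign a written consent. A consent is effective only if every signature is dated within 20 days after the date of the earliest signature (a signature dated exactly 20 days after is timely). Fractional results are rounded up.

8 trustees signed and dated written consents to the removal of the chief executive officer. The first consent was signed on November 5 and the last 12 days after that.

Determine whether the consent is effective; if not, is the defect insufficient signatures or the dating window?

Signatures required: three-fourths of 11 — 3/4 of 11 = 8.25, rounded up to 9, so 9 needed; 8 signed. Insufficient.
Dating window: the latest signature is 12 days after the earliest; the limit is 20 days. Within the window.

Not effective — insufficient signatures.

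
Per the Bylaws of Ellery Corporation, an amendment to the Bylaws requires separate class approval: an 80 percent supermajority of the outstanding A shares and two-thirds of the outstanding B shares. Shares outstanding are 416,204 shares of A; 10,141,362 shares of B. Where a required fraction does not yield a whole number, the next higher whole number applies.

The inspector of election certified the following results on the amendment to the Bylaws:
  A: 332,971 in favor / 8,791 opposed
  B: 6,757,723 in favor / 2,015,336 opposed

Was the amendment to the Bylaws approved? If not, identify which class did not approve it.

A: 4/5 of 416204 = 332963.20, rounded up to 332964; 332,964 required, 332,971 in favor — approved.
B: 2/3 of 10141362 = 6760908; 6,760,908 required, 6,757,723 in favor — not approved.

Not approved — the B shares did not give the required vote.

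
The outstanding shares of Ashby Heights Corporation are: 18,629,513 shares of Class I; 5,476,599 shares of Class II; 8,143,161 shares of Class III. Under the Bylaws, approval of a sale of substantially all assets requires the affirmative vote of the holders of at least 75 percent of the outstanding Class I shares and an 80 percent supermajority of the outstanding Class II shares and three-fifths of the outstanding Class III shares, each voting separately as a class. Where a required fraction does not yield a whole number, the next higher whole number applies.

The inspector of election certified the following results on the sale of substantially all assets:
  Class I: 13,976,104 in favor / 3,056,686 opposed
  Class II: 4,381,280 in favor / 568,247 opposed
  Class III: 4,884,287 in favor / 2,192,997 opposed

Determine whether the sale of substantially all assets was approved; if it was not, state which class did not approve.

Class I: 3/4 of 18629513 = 13972134.75, rounded up to 13972135; 13,972,135 required, 13,976,104 in favor — approved.
Class II: 4/5 of 5476599 = 4381279.20, rounded up to 4381280; 4,381,280 required, 4,381,280 in favor — approved.
Class III: 3/5 of 8143161 = 4885896.60, rounded up to 4885897; 4,885,897 required, 4,884,287 in favor — not approved.

Not approved — the Class III shares did not give the required vote.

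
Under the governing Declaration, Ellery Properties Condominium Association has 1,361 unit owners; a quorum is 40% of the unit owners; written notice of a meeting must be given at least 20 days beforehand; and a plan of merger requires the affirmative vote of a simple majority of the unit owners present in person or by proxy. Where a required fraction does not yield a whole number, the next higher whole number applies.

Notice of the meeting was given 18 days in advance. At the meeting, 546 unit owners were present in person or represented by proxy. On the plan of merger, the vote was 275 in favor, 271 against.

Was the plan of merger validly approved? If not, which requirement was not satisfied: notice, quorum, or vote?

Invalid — notice requirement not satisfied.

Notice: 18 days given; 20 required. Not satisfied.
Quorum: 40% of 1,361 = 544.40, rounded up to 545; 546 present. Satisfied.
Vote: requires a majority of those present (546); a majority of 546 is 274, so 274 needed; 275 in favor. Satisfied.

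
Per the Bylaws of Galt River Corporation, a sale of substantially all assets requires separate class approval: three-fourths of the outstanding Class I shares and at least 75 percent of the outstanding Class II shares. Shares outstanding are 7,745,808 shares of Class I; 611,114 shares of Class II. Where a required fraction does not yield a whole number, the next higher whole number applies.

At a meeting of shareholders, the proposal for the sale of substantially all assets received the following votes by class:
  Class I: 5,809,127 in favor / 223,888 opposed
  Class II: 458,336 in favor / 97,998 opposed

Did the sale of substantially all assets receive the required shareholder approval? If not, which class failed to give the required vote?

Class I: 3/4 of 7745808 = 5809356; 5,809,356 required, 5,809,127 in favor — not approved.
Class II: 3/4 of 611114 = 458335.50, rounded up to 458336; 458,336 required, 458,336 in favor — approved.

Not approved — the Class I shares did not give the required vote.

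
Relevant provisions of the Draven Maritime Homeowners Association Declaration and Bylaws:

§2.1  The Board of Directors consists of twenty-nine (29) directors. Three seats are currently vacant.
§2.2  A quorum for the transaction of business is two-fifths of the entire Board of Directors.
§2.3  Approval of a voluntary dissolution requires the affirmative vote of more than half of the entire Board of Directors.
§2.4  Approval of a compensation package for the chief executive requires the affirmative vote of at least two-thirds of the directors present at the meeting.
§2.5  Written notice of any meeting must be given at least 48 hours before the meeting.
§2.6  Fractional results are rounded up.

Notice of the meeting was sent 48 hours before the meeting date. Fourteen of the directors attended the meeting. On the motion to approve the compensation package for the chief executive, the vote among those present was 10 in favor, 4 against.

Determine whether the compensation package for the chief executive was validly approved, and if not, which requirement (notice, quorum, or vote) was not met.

Valid — all requirements satisfied.

Notice: 48 hours given; 48 required (48 ≥ 48). Satisfied.
Quorum: 14 present; quorum is 12. Satisfied.
Vote: the compensation package for the chief executive requires two-thirds of the directors present (14). 2/3 of 14 = 9.33, rounded up to 10, so 10 affirmative votes are needed; 10 voted in favor. Satisfied.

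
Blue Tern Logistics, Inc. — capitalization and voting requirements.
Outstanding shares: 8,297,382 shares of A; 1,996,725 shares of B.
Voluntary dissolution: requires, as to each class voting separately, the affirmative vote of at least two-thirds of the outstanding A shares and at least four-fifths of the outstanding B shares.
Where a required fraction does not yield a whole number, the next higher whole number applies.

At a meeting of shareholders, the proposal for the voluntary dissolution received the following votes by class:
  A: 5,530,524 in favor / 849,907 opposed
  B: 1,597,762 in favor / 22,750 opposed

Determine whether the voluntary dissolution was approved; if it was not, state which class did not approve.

Not approved — the A shares did not give the required vote.

A: 2/3 of 8297382 = 5531588; 5,531,588 required, 5,530,524 in favor — not approved.
B: 4/5 of 1996725 = 1597380; 1,597,380 required, 1,597,762 in favor — approved.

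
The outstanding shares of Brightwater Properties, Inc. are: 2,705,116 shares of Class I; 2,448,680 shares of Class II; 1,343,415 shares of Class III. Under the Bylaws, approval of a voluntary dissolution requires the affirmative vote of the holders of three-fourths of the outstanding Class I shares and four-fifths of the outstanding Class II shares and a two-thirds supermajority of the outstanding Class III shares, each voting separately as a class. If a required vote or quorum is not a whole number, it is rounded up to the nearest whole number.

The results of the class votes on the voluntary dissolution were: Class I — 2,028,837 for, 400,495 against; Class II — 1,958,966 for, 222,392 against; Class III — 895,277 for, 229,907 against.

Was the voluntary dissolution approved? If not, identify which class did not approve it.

Not approved — the Class III shares did not give the required vote.

Class I: 3/4 of 2705116 = 2028837; 2,028,837 required, 2,028,837 in favor — approved.
Class II: 4/5 of 2448680 = 1958944; 1,958,944 required, 1,958,966 in favor — approved.
Class III: 2/3 of 1343415 = 895610; 895,610 required, 895,277 in favor — not approved.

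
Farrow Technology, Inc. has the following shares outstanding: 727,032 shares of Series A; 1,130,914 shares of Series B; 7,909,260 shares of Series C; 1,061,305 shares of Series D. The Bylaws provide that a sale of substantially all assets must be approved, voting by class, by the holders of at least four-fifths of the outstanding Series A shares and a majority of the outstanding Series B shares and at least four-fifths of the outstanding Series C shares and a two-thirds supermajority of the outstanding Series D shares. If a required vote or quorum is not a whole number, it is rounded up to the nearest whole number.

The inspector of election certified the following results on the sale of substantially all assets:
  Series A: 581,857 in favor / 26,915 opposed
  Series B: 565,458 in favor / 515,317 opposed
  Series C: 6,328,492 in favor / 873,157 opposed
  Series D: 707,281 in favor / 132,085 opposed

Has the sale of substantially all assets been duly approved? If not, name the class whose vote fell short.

Series A: 4/5 of 727032 = 581625.60, rounded up to 581626; 581,626 required, 581,857 in favor — approved.
Series B: a majority of 1130914 is 565458; 565,458 required, 565,458 in favor — approved.
Series C: 4/5 of 7909260 = 6327408; 6,327,408 required, 6,328,492 in favor — approved.
Series D: 2/3 of 1061305 = 707536.67, rounded up to 707537; 707,537 required, 707,281 in favor — not approved.

Not approved — the Series D shares did not give the required vote.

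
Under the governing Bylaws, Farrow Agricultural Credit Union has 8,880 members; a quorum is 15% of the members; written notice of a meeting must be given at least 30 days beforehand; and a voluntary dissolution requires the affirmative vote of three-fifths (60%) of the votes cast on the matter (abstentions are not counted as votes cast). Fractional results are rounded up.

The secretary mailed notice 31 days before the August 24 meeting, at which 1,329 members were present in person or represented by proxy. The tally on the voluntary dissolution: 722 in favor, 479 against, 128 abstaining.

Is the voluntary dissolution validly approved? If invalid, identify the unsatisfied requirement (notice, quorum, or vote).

Notice: 31 days given; 30 required. Satisfied.
Quorum: 15% of 8,880 = 1,332; 1,329 present. Not satisfied.
Vote: requires three-fifths of the votes cast (1,329 − 128 abstaining = 1,201); 3/5 of 1201 = 720.60, rounded up to 721, so 721 needed; 722 in favor. Satisfied.

Invalid — quorum requirement not satisfied.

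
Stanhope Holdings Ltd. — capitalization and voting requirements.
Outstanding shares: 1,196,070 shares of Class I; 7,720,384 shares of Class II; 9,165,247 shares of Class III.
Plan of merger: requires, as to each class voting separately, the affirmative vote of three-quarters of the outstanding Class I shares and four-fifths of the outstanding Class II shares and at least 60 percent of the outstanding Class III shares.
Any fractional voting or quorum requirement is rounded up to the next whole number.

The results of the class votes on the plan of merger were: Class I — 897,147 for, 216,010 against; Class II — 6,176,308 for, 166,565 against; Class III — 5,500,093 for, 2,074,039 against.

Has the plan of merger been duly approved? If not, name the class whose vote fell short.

Approved — every class gave the required vote.

Class I: 3/4 of 1196070 = 897052.50, rounded up to 897053; 897,053 required, 897,147 in favor — approved.
Class II: 4/5 of 7720384 = 6176307.20, rounded up to 6176308; 6,176,308 required, 6,176,308 in favor — approved.
Class III: 3/5 of 9165247 = 5499148.20, rounded up to 5499149; 5,499,149 required, 5,500,093 in favor — approved.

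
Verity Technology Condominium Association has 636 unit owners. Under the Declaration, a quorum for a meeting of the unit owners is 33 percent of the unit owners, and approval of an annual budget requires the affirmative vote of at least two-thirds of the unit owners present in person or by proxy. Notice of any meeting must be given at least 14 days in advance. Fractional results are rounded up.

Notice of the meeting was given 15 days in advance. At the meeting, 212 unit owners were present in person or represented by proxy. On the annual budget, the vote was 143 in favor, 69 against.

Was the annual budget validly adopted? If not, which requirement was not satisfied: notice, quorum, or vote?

Notice: 15 days given; 14 required. Satisfied.
Quorum: 33% of 636 = 209.88, rounded up to 210; 212 present. Satisfied.
Vote: requires two-thirds of those present (212); 2/3 of 212 = 141.33, rounded up to 142, so 142 needed; 143 in favor. Satisfied.

Valid — all requirements satisfied.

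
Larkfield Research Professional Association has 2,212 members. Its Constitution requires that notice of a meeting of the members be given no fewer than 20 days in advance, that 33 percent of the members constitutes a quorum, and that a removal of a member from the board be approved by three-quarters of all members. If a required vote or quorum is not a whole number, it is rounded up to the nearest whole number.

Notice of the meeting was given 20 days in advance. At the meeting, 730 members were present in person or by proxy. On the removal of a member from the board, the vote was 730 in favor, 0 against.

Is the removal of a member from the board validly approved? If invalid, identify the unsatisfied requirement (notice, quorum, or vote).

Invalid — vote requirement not satisfied.

Notice: 20 days given; 20 required. Satisfied.
Quorum: 33% of 2,212 = 729.96, rounded up to 730; 730 present. Satisfied.
Vote: requires three-fourths of all members (2,212); 3/4 of 2212 = 1659, so 1,659 needed; 730 in favor. Not satisfied.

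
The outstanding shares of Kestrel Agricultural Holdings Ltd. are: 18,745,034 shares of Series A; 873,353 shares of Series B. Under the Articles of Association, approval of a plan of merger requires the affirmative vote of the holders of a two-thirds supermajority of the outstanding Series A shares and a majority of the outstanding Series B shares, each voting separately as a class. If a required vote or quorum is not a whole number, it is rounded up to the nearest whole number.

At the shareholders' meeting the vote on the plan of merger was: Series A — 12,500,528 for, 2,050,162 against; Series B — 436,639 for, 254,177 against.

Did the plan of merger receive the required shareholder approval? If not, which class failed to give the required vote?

Series A: 2/3 of 18745034 = 12496689.33, rounded up to 12496690; 12,496,690 required, 12,500,528 in favor — approved.
Series B: a majority of 873353 is 436677; 436,677 required, 436,639 in favor — not approved.

Not approved — the Series B shares did not give the required vote.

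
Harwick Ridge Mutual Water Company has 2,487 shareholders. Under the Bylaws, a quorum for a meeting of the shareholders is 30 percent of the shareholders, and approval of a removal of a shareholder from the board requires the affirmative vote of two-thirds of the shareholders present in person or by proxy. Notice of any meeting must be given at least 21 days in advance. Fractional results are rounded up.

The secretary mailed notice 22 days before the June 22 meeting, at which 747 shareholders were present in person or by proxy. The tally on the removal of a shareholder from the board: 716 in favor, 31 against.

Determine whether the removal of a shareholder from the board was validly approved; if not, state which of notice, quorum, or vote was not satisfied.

Notice: 22 days given; 21 required. Satisfied.
Quorum: 30% of 2,487 = 746.10, rounded up to 747; 747 present. Satisfied.
Vote: requires two-thirds of those present (747); 2/3 of 747 = 498, so 498 needed; 716 in favor. Satisfied.

Valid — all requirements satisfied.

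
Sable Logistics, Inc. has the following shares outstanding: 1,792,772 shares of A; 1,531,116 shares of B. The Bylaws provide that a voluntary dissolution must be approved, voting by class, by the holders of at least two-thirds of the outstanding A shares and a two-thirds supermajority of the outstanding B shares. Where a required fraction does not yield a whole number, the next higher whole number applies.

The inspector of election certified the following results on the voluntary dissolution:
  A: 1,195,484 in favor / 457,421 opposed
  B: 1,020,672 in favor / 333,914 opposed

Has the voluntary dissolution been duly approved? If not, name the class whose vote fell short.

Not approved — the B shares did not give the required vote.

A: 2/3 of 1792772 = 1195181.33, rounded up to 1195182; 1,195,182 required, 1,195,484 in favor — approved.
B: 2/3 of 1531116 = 1020744; 1,020,744 required, 1,020,672 in favor — not approved.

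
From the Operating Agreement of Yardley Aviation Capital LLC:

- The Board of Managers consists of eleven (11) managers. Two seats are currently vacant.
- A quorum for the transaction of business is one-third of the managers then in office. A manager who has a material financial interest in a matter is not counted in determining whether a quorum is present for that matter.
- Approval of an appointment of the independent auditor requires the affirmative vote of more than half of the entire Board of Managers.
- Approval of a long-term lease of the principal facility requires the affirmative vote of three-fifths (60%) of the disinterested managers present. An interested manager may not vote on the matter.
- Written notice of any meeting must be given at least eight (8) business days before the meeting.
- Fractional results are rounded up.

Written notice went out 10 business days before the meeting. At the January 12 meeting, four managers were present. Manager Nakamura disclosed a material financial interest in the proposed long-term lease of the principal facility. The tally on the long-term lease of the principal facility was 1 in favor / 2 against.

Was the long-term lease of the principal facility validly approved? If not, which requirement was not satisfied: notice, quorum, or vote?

Notice: 10 business days given; 8 required (10 ≥ 8). Satisfied.
Quorum: 4 present, but the 1 interested manager does not count, leaving 3. Quorum is 3. Satisfied.
Vote: the long-term lease of the principal facility requires three-fifths of the disinterested managers present (4 − 1 = 3). 3/5 of 3 = 1.80, rounded up to 2, so 2 affirmative votes are needed; 1 voted in favor. Not satisfied.

Invalid — vote requirement not satisfied.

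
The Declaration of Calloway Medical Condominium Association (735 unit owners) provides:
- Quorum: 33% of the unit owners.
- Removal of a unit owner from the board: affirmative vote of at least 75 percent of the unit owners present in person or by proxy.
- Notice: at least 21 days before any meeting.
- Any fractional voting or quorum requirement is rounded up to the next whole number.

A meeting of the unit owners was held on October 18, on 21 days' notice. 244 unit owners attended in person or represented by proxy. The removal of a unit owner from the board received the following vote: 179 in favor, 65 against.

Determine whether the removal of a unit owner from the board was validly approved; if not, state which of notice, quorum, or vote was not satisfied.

Invalid — vote requirement not satisfied.

Notice: 21 days given; 21 required. Satisfied.
Quorum: 33% of 735 = 242.55, rounded up to 243; 244 present. Satisfied.
Vote: requires three-fourths of those present (244); 3/4 of 244 = 183, so 183 needed; 179 in favor. Not satisfied.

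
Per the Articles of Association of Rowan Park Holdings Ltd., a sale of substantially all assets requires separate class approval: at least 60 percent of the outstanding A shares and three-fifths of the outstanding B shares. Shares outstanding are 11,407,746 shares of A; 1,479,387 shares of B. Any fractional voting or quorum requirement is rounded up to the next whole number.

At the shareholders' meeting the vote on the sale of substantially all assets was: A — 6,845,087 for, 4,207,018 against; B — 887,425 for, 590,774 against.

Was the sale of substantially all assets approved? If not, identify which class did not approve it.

A: 3/5 of 11407746 = 6844647.60, rounded up to 6844648; 6,844,648 required, 6,845,087 in favor — approved.
B: 3/5 of 1479387 = 887632.20, rounded up to 887633; 887,633 required, 887,425 in favor — not approved.

Not approved — the B shares did not give the required vote.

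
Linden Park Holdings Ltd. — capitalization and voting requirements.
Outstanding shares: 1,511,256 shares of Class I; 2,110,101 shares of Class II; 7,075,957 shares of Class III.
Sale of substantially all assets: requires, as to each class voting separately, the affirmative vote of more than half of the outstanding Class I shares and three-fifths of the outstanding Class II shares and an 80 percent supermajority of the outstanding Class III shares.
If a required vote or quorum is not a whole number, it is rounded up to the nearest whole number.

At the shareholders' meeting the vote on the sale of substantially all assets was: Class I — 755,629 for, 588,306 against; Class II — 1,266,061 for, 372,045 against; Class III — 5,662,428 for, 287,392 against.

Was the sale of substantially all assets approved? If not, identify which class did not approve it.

Class I: a majority of 1511256 is 755629; 755,629 required, 755,629 in favor — approved.
Class II: 3/5 of 2110101 = 1266060.60, rounded up to 1266061; 1,266,061 required, 1,266,061 in favor — approved.
Class III: 4/5 of 7075957 = 5660765.60, rounded up to 5660766; 5,660,766 required, 5,662,428 in favor — approved.

Approved — every class gave the required vote.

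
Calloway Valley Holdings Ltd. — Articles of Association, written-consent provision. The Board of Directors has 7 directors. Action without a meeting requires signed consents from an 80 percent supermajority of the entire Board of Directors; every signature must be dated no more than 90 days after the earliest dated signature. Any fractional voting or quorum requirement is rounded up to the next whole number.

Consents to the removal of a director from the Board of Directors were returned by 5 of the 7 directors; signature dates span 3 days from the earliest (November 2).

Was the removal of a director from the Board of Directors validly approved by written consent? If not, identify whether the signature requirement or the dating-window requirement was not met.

Signatures required: an 80 percent supermajority of 7 — 4/5 of 7 = 5.60, rounded up to 6, so 6 needed; 5 signed. Insufficient.
Dating window: the latest signature is 3 days after the earliest; the limit is 90 days. Within the window.

Not effective — insufficient signatures.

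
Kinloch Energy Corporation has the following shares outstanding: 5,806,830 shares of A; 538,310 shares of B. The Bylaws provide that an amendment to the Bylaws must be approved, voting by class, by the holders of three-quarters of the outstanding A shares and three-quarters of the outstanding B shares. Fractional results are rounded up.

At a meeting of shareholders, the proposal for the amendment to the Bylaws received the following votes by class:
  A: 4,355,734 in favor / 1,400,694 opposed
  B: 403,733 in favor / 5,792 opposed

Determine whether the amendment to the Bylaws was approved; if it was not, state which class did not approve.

Approved — every class gave the required vote.

A: 3/4 of 5806830 = 4355122.50, rounded up to 4355123; 4,355,123 required, 4,355,734 in favor — approved.
B: 3/4 of 538310 = 403732.50, rounded up to 403733; 403,733 required, 403,733 in favor — approved.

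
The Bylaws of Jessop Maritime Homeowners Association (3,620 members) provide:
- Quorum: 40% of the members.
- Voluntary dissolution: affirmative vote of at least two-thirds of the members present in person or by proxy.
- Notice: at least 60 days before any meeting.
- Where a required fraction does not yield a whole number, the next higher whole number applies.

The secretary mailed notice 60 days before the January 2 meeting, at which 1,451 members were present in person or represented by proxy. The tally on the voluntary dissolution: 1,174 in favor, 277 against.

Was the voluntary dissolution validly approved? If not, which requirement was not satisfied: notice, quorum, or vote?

Valid — all requirements satisfied.

Notice: 60 days given; 60 required. Satisfied.
Quorum: 40% of 3,620 = 1,448; 1,451 present. Satisfied.
Vote: requires two-thirds of those present (1,451); 2/3 of 1451 = 967.33, rounded up to 968, so 968 needed; 1,174 in favor. Satisfied.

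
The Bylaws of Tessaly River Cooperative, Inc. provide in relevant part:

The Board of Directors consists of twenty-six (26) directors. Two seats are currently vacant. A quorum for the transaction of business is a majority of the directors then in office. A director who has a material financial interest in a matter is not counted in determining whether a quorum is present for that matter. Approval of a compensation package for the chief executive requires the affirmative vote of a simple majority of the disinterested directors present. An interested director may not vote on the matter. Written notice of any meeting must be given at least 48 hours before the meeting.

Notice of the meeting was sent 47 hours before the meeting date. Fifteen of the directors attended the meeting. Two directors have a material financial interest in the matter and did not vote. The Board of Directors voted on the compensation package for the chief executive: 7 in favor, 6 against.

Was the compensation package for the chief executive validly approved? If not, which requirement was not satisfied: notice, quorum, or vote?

Notice: 47 hours given; 48 required (47 < 48). Not satisfied.
Quorum: 15 present, but the 2 interested directors do not count, leaving 13. Quorum is 13. Satisfied.
Vote: the compensation package for the chief executive requires a majority of the disinterested directors present (15 − 2 = 13). A majority of 13 is 7, so 7 affirmative votes are needed; 7 voted in favor. Satisfied.

Invalid — notice requirement not satisfied.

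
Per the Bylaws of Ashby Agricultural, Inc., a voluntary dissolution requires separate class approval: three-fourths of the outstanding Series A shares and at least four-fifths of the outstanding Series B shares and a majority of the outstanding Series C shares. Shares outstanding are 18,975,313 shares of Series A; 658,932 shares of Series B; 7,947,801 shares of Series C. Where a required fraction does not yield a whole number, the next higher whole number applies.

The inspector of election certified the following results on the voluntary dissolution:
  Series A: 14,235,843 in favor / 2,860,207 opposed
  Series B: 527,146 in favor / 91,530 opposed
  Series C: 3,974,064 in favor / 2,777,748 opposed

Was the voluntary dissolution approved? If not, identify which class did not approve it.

Approved — every class gave the required vote.

Series A: 3/4 of 18975313 = 14231484.75, rounded up to 14231485; 14,231,485 required, 14,235,843 in favor — approved.
Series B: 4/5 of 658932 = 527145.60, rounded up to 527146; 527,146 required, 527,146 in favor — approved.
Series C: a majority of 7947801 is 3973901; 3,973,901 required, 3,974,064 in favor — approved.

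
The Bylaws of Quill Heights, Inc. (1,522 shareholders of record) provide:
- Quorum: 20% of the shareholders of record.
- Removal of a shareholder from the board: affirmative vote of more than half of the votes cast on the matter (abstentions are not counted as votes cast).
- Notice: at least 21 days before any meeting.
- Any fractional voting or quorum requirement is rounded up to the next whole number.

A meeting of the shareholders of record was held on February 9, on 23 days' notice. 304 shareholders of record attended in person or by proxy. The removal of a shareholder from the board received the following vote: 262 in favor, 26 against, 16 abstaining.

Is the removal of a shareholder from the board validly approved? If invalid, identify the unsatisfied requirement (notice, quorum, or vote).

Invalid — quorum requirement not satisfied.

Notice: 23 days given; 21 required. Satisfied.
Quorum: 20% of 1,522 = 304.40, rounded up to 305; 304 present. Not satisfied.
Vote: requires a majority of the votes cast (304 − 16 abstaining = 288); a majority of 288 is 145, so 145 needed; 262 in favor. Satisfied.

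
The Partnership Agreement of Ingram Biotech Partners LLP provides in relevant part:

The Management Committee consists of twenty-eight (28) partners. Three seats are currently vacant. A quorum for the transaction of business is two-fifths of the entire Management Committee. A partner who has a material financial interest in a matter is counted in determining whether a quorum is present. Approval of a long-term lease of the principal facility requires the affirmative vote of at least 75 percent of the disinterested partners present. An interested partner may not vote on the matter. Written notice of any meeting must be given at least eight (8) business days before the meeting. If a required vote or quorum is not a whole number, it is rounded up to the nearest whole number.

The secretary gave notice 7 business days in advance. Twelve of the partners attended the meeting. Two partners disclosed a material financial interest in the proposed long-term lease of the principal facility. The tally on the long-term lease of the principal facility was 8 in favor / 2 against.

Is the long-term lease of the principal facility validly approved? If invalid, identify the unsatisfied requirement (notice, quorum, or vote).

Notice: 7 business days given; 8 required (7 < 8). Not satisfied.
Quorum: 12 present (interested partners count toward quorum); quorum is 12. Satisfied.
Vote: the long-term lease of the principal facility requires three-fourths of the disinterested partners present (12 − 2 = 10). 3/4 of 10 = 7.50, rounded up to 8, so 8 affirmative votes are needed; 8 voted in favor. Satisfied.

Invalid — notice requirement not satisfied.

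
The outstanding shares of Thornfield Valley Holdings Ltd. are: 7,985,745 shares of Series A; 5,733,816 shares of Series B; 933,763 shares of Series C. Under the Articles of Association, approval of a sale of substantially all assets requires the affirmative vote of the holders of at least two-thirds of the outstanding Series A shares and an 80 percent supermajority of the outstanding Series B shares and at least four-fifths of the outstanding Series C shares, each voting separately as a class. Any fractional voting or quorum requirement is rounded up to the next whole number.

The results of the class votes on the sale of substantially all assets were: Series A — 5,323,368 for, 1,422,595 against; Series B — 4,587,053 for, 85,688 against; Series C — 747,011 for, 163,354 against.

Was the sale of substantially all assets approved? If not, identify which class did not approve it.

Not approved — the Series A shares did not give the required vote.

Series A: 2/3 of 7985745 = 5323830; 5,323,830 required, 5,323,368 in favor — not approved.
Series B: 4/5 of 5733816 = 4587052.80, rounded up to 4587053; 4,587,053 required, 4,587,053 in favor — approved.
Series C: 4/5 of 933763 = 747010.40, rounded up to 747011; 747,011 required, 747,011 in favor — approved.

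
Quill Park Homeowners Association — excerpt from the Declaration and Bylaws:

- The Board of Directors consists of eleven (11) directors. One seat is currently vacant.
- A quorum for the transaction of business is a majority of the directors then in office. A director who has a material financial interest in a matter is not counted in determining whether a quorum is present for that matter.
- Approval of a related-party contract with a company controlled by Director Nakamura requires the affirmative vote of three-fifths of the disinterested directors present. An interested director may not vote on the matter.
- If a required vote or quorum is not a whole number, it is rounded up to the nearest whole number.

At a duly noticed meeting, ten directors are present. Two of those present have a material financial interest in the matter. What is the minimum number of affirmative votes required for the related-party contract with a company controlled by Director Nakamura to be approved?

5

The related-party contract with a company controlled by Director Nakamura requires three-fifths of the disinterested directors present (10 − 2 = 8).
3/5 of 8 = 4.80, rounded up to 5.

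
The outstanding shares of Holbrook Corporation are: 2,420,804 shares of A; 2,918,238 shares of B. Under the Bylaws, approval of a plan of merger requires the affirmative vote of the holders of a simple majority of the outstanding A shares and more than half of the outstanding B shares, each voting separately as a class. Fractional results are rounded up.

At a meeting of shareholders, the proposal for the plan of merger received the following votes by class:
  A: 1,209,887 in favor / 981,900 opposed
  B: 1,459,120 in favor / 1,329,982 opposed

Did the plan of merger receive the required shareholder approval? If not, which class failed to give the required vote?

Not approved — the A shares did not give the required vote.

A: a majority of 2420804 is 1210403; 1,210,403 required, 1,209,887 in favor — not approved.
B: a majority of 2918238 is 1459120; 1,459,120 required, 1,459,120 in favor — approved.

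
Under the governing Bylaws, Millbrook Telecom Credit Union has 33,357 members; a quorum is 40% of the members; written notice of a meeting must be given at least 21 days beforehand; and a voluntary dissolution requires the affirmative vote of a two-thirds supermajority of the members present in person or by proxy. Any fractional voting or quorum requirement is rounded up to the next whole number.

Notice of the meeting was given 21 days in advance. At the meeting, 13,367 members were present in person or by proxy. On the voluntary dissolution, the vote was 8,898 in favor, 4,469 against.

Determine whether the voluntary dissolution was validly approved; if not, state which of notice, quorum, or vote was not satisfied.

Invalid — vote requirement not satisfied.

Notice: 21 days given; 21 required. Satisfied.
Quorum: 40% of 33,357 = 13,342.80, rounded up to 13,343; 13,367 present. Satisfied.
Vote: requires two-thirds of those present (13,367); 2/3 of 13367 = 8911.33, rounded up to 8912, so 8,912 needed; 8,898 in favor. Not satisfied.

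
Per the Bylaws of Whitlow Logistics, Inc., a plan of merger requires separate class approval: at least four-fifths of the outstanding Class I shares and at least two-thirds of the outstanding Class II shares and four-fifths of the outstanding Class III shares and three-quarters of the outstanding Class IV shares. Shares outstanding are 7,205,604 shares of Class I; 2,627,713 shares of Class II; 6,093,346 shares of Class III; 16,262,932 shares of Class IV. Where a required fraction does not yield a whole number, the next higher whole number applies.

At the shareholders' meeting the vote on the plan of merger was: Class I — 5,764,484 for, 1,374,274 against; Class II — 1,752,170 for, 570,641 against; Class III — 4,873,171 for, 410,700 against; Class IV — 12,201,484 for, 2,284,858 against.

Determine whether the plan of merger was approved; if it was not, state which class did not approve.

Not approved — the Class III shares did not give the required vote.

Class I: 4/5 of 7205604 = 5764483.20, rounded up to 5764484; 5,764,484 required, 5,764,484 in favor — approved.
Class II: 2/3 of 2627713 = 1751808.67, rounded up to 1751809; 1,751,809 required, 1,752,170 in favor — approved.
Class III: 4/5 of 6093346 = 4874676.80, rounded up to 4874677; 4,874,677 required, 4,873,171 in favor — not approved.
Class IV: 3/4 of 16262932 = 12197199; 12,197,199 required, 12,201,484 in favor — approved.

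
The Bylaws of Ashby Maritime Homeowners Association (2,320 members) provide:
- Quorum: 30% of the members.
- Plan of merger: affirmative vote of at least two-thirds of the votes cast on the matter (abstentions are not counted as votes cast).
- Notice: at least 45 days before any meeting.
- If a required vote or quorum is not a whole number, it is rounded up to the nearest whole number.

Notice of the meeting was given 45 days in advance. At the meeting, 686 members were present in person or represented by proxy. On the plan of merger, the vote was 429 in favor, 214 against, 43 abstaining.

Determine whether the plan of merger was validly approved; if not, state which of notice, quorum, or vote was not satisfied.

Notice: 45 days given; 45 required. Satisfied.
Quorum: 30% of 2,320 = 696; 686 present. Not satisfied.
Vote: requires two-thirds of the votes cast (686 − 43 abstaining = 643); 2/3 of 643 = 428.67, rounded up to 429, so 429 needed; 429 in favor. Satisfied.

Invalid — quorum requirement not satisfied.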